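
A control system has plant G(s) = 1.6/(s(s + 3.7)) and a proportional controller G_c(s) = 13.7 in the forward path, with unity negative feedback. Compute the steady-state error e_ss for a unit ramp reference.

The loop has one pole at the origin (type 1). Velocity error constant K_v = lim_{s→0} s·G_c(s)G(s) = 13.7·1.6/3.7 = 5.924.
Steady-state error to a unit ramp: e_ss = 1/K_v = 0.169.

0.169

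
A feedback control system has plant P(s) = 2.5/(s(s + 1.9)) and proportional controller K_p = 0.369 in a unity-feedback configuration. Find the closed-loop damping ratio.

The closed-loop denominator is s(s+1.9) + 0.369·2.5 = s² + 1.9s + 0.9225.
So ω_n² = 0.9225 ⇒ ω_n = 0.9605 rad/s, and ζ = 1.9/(2ω_n) = 0.989.

ζ = 0.989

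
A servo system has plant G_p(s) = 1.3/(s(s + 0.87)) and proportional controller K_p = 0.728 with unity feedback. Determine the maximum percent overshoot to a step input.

Closed-loop characteristic equation: s² + 0.87s + 0.9464 = 0, so ω_n = 0.9728 rad/s and ζ = 0.87/(2·0.9728) = 0.4471.
%OS = 100·exp(−πζ/√(1−ζ²)) = 100·exp(−π·0.4471/√0.8001) = 20.8%.

20.8%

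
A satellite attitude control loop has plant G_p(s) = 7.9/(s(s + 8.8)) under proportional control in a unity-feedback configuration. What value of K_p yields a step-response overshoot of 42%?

K_p = 34.6

From %OS = 100·exp(−πζ/√(1−ζ²)) = 42%, ζ = −ln(0.42)/√(π²+ln²(0.42)) = 0.2662.
Characteristic equation s² + 8.8s + 7.9K_p = 0 gives ζ = 8.8/(2√(7.9K_p)).
Setting ζ = 0.2662: √(7.9K_p) = 8.8/(2·0.2662) = 16.53, so K_p = 273.3/7.9 = 34.6.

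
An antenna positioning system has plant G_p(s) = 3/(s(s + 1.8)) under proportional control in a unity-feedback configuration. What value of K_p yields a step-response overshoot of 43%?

K_p = 4.01

From %OS = 100·exp(−πζ/√(1−ζ²)) = 43%, ζ = −ln(0.43)/√(π²+ln²(0.43)) = 0.2594.
Characteristic equation s² + 1.8s + 3K_p = 0 gives ζ = 1.8/(2√(3K_p)).
Setting ζ = 0.2594: √(3K_p) = 1.8/(2·0.2594) = 3.469, so K_p = 12.03/3 = 4.01.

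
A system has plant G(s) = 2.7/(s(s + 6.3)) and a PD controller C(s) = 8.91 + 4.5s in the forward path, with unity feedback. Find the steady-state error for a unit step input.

The open loop C(s)G(s) has a pole at the origin (type 1), so the static position error constant is infinite and e_ss = 1/(1+∞) = 0.

0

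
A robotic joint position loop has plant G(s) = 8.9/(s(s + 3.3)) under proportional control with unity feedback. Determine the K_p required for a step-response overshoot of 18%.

From %OS = 100·exp(−πζ/√(1−ζ²)) = 18%, ζ = −ln(0.18)/√(π²+ln²(0.18)) = 0.4791.
Characteristic equation s² + 3.3s + 8.9K_p = 0 gives ζ = 3.3/(2√(8.9K_p)).
Setting ζ = 0.4791: √(8.9K_p) = 3.3/(2·0.4791) = 3.444, so K_p = 11.86/8.9 = 1.33.

K_p = 1.33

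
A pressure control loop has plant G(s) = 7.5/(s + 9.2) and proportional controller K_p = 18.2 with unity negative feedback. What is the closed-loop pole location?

s = -145.7

Closed-loop transfer function: T(s) = K_p·G(s)/(1 + K_p·G(s)) = 136.5/(s + 9.2 + 136.5) = 136.5/(s + 145.7).
The closed-loop pole is at s = −145.7.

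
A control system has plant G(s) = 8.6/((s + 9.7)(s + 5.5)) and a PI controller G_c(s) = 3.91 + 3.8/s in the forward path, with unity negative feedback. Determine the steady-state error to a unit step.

0

The open loop G_c(s)G(s) has a pole at the origin (type 1), so the static position error constant is infinite and e_ss = 1/(1+∞) = 0.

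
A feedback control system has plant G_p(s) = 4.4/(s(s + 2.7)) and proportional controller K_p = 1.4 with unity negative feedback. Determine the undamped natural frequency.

With unity feedback the closed-loop characteristic equation is s² + 2.7s + 1.4·4.4 = s² + 2.7s + 6.16 = 0.
So ω_n² = 6.16 ⇒ ω_n = 2.482 rad/s, and ζ = 2.7/(2ω_n) = 0.544.

ω_n = 2.48 rad/s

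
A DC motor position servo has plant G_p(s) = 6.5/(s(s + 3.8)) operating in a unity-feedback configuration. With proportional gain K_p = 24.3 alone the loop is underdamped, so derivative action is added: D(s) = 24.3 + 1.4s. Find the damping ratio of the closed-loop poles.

Forward path: (24.3 + 1.4s)·6.5/(s(s+3.8)). The closed-loop characteristic equation is s² + (3.8 + 6.5·1.4)s + 6.5·24.3 = 0.
That is s² + 12.9s + 158 = 0, so ω_n = 12.57 rad/s and ζ = 12.9/(2·12.57) = 0.5132.

ζ = 0.513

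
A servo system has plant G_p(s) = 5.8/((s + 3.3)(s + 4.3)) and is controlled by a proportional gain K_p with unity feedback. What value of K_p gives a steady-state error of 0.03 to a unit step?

K_p = 79.1

The loop is type 0, so e_ss(step) = 1/(1 + K_pos) with K_pos = K_p·G_p(0).
G_p(0) = 0.4087. Require 1/(1 + K_p·0.4087) = 0.03, so 1 + 0.4087·K_p = 33.33.
K_p = (33.33 − 1)/0.4087 = 79.1.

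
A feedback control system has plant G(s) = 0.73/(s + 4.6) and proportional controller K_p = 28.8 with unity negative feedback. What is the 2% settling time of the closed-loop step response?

T_s ≈ 0.156 s

Closed-loop transfer function: T(s) = K_p·G(s)/(1 + K_p·G(s)) = 21.02/(s + 4.6 + 21.02) = 21.02/(s + 25.62).
Time constant τ = 1/25.62 = 0.03903 s, so the 2% settling time is about 4τ = 0.156 s.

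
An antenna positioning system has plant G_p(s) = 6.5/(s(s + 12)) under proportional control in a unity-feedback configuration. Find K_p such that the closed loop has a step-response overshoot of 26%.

From %OS = 100·exp(−πζ/√(1−ζ²)) = 26%, ζ = −ln(0.26)/√(π²+ln²(0.26)) = 0.3941.
Characteristic equation s² + 12s + 6.5K_p = 0 gives ζ = 12/(2√(6.5K_p)).
Setting ζ = 0.3941: √(6.5K_p) = 12/(2·0.3941) = 15.23, so K_p = 231.8/6.5 = 35.7.

K_p = 35.7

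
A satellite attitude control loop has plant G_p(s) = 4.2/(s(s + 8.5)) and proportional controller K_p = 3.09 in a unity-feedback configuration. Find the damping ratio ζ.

The closed-loop denominator is s(s+8.5) + 3.09·4.2 = s² + 8.5s + 12.98.
So ω_n² = 12.98 ⇒ ω_n = 3.602 rad/s, and ζ = 8.5/(2ω_n) = 1.18.

ζ = 1.18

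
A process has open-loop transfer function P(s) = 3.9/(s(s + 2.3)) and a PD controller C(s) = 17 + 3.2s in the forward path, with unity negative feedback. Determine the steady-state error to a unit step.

The open loop C(s)P(s) has a pole at the origin (type 1), so the static position error constant is infinite and e_ss = 1/(1+∞) = 0.

0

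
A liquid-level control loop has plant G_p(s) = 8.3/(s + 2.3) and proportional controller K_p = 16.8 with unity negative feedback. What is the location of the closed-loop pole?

s = -141.7

Closed-loop transfer function: T(s) = K_p·G_p(s)/(1 + K_p·G_p(s)) = 139.4/(s + 2.3 + 139.4) = 139.4/(s + 141.7).
The closed-loop pole is at s = −141.7.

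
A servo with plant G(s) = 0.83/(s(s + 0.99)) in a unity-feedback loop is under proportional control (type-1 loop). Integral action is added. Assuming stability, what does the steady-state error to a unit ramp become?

0

The integrator raises the loop to type 2, so K_v → ∞ and e_ss to a ramp is zero.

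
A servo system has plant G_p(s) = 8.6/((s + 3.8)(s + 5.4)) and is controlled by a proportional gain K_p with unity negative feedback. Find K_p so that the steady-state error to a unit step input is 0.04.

The loop is type 0, so e_ss(step) = 1/(1 + K_pos) with K_pos = K_p·G_p(0).
G_p(0) = 0.4191. Require 1/(1 + K_p·0.4191) = 0.04, so 1 + 0.4191·K_p = 25.
K_p = (25 − 1)/0.4191 = 57.3.

K_p = 57.3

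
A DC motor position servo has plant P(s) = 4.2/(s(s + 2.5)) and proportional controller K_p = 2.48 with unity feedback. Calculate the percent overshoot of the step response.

26.7%

The closed-loop denominator s² + 2.5s + 10.42 gives ω_n = √10.42 = 3.227 and ζ = 2.5/(2ω_n) = 0.3873.
%OS = 100·exp(−πζ/√(1−ζ²)) = 100·exp(−π·0.3873/√0.85) = 26.7%.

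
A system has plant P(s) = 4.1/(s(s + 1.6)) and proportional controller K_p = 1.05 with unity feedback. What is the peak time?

From 1 + K_pP(s) = 0: s² + 1.6s + 4.305 = 0 ⇒ ω_n = 2.075, ζ = 0.3856.
Damped frequency ω_d = ω_n√(1−ζ²) = 1.914 rad/s, so peak time T_p = π/ω_d = 1.64 s.

T_p = 1.64 s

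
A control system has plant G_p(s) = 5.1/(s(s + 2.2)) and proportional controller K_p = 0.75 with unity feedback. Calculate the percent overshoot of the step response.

The closed-loop denominator s² + 2.2s + 3.825 gives ω_n = √3.825 = 1.956 and ζ = 2.2/(2ω_n) = 0.5624.
%OS = 100·exp(−πζ/√(1−ζ²)) = 100·exp(−π·0.5624/√0.6837) = 11.8%.

11.8%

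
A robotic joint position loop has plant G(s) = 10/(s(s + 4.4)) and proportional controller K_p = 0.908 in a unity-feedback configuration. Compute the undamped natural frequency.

1 + K_p·G(s) = 0 gives s² + 4.4s + 9.08 = 0.
Matching s² + 2ζω_n s + ω_n²: ω_n = √9.08 = 3.013 rad/s and 2ζω_n = 4.4, so ζ = 4.4/(2·3.013) = 0.73.

ω_n = 3.01 rad/s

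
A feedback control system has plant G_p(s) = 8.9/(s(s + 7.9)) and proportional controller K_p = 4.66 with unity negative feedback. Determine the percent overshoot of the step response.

8.72%

Closed-loop characteristic equation: s² + 7.9s + 41.47 = 0, so ω_n = 6.44 rad/s and ζ = 7.9/(2·6.44) = 0.6134.
%OS = 100·exp(−πζ/√(1−ζ²)) = 100·exp(−π·0.6134/√0.6238) = 8.72%.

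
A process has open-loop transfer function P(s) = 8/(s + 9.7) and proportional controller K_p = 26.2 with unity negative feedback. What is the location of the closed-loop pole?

s = -219.3

Closed-loop transfer function: T(s) = K_p·P(s)/(1 + K_p·P(s)) = 209.6/(s + 9.7 + 209.6) = 209.6/(s + 219.3).
The closed-loop pole is at s = −219.3.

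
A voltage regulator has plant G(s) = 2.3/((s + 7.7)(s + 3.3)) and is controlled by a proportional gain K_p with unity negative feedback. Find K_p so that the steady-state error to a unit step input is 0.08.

K_p = 127

Steady-state error for a unit step on this type-0 loop is 1/(1 + K_p·G(0)).
G(0) = 0.09052. Require 1/(1 + K_p·0.09052) = 0.08, so 1 + 0.09052·K_p = 12.5.
K_p = (12.5 − 1)/0.09052 = 127.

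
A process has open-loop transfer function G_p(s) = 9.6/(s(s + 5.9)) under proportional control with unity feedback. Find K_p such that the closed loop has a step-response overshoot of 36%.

K_p = 9.48

From %OS = 100·exp(−πζ/√(1−ζ²)) = 36%, ζ = −ln(0.36)/√(π²+ln²(0.36)) = 0.3093.
Characteristic equation s² + 5.9s + 9.6K_p = 0 gives ζ = 5.9/(2√(9.6K_p)).
Setting ζ = 0.3093: √(9.6K_p) = 5.9/(2·0.3093) = 9.539, so K_p = 90.99/9.6 = 9.48.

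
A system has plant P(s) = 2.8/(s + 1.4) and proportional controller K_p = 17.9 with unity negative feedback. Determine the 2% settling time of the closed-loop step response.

T_s ≈ 0.0776 s

Closed-loop transfer function: T(s) = K_p·P(s)/(1 + K_p·P(s)) = 50.12/(s + 1.4 + 50.12) = 50.12/(s + 51.52).
Time constant τ = 1/51.52 = 0.01941 s, so the 2% settling time is about 4τ = 0.0776 s.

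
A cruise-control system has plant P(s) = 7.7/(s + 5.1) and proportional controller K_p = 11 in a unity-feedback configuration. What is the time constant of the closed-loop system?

τ = 0.0111 s

Closed-loop transfer function: T(s) = K_p·P(s)/(1 + K_p·P(s)) = 84.7/(s + 5.1 + 84.7) = 84.7/(s + 89.8).
Time constant τ = 1/89.8 = 0.0111 s.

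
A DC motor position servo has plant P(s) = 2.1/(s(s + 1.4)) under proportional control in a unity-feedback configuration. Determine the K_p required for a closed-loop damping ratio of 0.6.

K_p = 0.648

Closed-loop characteristic equation: s² + 1.4s + K_p·2.1 = 0.
So ω_n = √(2.1K_p) and 2ζω_n = 1.4, giving ζ = 1.4/(2√(2.1K_p)).
Setting ζ = 0.6: √(2.1K_p) = 1.4/(2·0.6) = 1.167, so K_p = 1.361/2.1 = 0.648.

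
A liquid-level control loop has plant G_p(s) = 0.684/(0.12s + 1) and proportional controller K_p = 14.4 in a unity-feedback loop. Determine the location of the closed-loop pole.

s = -90.41

Closed loop: T(s) = K_p·G_p/(1+K_p·G_p) = 9.85/(0.12s + 1 + 9.85), with pole at s = −(1 + 9.85)/0.12 = −90.41.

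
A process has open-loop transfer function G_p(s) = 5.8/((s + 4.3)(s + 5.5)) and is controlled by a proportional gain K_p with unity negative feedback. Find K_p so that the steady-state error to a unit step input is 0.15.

K_p = 23.1

Steady-state error for a unit step on this type-0 loop is 1/(1 + K_p·G_p(0)).
G_p(0) = 0.2452. Require 1/(1 + K_p·0.2452) = 0.15, so 1 + 0.2452·K_p = 6.667.
K_p = (6.667 − 1)/0.2452 = 23.1.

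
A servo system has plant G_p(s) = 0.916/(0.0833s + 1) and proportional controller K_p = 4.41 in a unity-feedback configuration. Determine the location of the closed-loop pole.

Closed loop: T(s) = K_p·G_p/(1+K_p·G_p) = 4.04/(0.0833s + 1 + 4.04), with pole at s = −(1 + 4.04)/0.0833 = −60.5.

s = -60.5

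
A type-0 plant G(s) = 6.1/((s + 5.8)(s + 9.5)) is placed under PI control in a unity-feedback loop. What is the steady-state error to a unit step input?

0

The PI controller's integrator makes the forward path type 1, so e_ss to a step is zero.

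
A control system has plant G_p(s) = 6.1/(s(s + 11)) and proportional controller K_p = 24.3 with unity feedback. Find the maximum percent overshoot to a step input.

20.4%

Closed-loop characteristic equation: s² + 11s + 148.2 = 0, so ω_n = 12.17 rad/s and ζ = 11/(2·12.17) = 0.4517.
%OS = 100·exp(−πζ/√(1−ζ²)) = 100·exp(−π·0.4517/√0.7959) = 20.4%.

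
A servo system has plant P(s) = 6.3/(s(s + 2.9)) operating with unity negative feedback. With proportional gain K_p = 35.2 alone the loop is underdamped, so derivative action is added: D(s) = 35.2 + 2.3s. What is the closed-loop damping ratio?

Forward path: (35.2 + 2.3s)·6.3/(s(s+2.9)). The closed-loop characteristic equation is s² + (2.9 + 6.3·2.3)s + 6.3·35.2 = 0.
That is s² + 17.39s + 221.8 = 0, so ω_n = 14.89 rad/s and ζ = 17.39/(2·14.89) = 0.5839.

ζ = 0.584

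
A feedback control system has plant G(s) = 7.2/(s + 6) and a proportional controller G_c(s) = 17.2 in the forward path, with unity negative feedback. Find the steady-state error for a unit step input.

The loop is type 0. Static position error constant K_pos = G_c(0)·G(0) = 17.2·1.2 = 20.64.
Steady-state error to a unit step: e_ss = 1/(1+K_pos) = 1/21.64 = 0.0462.

0.0462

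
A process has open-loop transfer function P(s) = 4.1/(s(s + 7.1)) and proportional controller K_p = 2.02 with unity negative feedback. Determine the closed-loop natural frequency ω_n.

The closed-loop denominator is s(s+7.1) + 2.02·4.1 = s² + 7.1s + 8.282.
Matching s² + 2ζω_n s + ω_n²: ω_n = √8.282 = 2.878 rad/s and 2ζω_n = 7.1, so ζ = 7.1/(2·2.878) = 1.23.

ω_n = 2.88 rad/s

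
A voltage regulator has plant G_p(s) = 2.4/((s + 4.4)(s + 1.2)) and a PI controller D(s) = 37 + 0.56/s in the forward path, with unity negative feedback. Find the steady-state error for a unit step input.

The open loop D(s)G_p(s) has a pole at the origin (type 1), so the static position error constant is infinite and e_ss = 1/(1+∞) = 0.

0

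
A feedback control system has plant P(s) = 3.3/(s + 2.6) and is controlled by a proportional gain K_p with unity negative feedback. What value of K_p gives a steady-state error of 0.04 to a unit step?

The loop is type 0, so e_ss(step) = 1/(1 + K_pos) with K_pos = K_p·P(0).
P(0) = 1.269. Require 1/(1 + K_p·1.269) = 0.04, so 1 + 1.269·K_p = 25.
K_p = (25 − 1)/1.269 = 18.9.

K_p = 18.9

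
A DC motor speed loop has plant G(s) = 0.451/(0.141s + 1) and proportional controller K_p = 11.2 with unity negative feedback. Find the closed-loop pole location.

s = -42.92

Closed loop: T(s) = K_p·G/(1+K_p·G) = 5.051/(0.141s + 1 + 5.051), with pole at s = −(1 + 5.051)/0.141 = −42.92.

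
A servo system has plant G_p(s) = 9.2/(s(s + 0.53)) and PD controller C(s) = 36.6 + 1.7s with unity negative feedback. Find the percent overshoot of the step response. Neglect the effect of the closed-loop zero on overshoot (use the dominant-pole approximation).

Forward path: (36.6 + 1.7s)·9.2/(s(s+0.53)). The closed-loop characteristic equation is s² + (0.53 + 9.2·1.7)s + 9.2·36.6 = 0.
That is s² + 16.17s + 336.7 = 0, so ω_n = 18.35 rad/s and ζ = 16.17/(2·18.35) = 0.4406.
%OS = 100·exp(−πζ/√(1−ζ²)) = 21.4%.

21.4%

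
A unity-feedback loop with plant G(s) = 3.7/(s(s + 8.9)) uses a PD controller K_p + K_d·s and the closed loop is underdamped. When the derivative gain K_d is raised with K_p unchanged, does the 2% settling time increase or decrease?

Characteristic equation s² + (8.9 + 3.7K_d)s + 3.7K_p = 0: raising K_d increases ζω_n = (8.9+3.7K_d)/2 while the loop stays underdamped, so T_s ≈ 4/(ζω_n) decreases.

decrease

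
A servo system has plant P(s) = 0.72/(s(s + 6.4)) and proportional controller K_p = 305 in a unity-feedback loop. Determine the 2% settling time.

T_s ≈ 1.25 s

The closed-loop denominator s² + 6.4s + 219.6 gives ω_n = √219.6 = 14.82 and ζ = 6.4/(2ω_n) = 0.2159.
2% settling time T_s ≈ 4/(ζω_n) = 4/3.2 = 1.25 s.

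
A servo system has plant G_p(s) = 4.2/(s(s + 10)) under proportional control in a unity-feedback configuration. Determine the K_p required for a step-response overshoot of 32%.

K_p = 51.2

From %OS = 100·exp(−πζ/√(1−ζ²)) = 32%, ζ = −ln(0.32)/√(π²+ln²(0.32)) = 0.341.
Characteristic equation s² + 10s + 4.2K_p = 0 gives ζ = 10/(2√(4.2K_p)).
Setting ζ = 0.341: √(4.2K_p) = 10/(2·0.341) = 14.66, so K_p = 215/4.2 = 51.2.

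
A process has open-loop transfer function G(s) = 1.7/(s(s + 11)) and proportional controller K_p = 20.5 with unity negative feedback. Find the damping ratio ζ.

ζ = 0.932

The closed-loop denominator is s(s+11) + 20.5·1.7 = s² + 11s + 34.85.
Matching s² + 2ζω_n s + ω_n²: ω_n = √34.85 = 5.903 rad/s and 2ζω_n = 11, so ζ = 11/(2·5.903) = 0.932.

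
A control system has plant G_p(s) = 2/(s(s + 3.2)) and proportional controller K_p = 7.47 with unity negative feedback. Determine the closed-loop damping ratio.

ζ = 0.414

1 + K_p·G_p(s) = 0 gives s² + 3.2s + 14.94 = 0.
Matching s² + 2ζω_n s + ω_n²: ω_n = √14.94 = 3.865 rad/s and 2ζω_n = 3.2, so ζ = 3.2/(2·3.865) = 0.414.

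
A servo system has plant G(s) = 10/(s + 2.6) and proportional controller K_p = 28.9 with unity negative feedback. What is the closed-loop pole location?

s = -291.6

Closed-loop transfer function: T(s) = K_p·G(s)/(1 + K_p·G(s)) = 289/(s + 2.6 + 289) = 289/(s + 291.6).
The closed-loop pole is at s = −291.6.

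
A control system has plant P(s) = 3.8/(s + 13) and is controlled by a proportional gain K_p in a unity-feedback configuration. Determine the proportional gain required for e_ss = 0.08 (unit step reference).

The loop is type 0, so e_ss(step) = 1/(1 + K_pos) with K_pos = K_p·P(0).
P(0) = 0.2923. Require 1/(1 + K_p·0.2923) = 0.08, so 1 + 0.2923·K_p = 12.5.
K_p = (12.5 − 1)/0.2923 = 39.3.

K_p = 39.3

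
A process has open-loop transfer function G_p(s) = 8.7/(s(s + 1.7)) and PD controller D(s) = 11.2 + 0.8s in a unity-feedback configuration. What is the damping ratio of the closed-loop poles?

ζ = 0.439

Forward path: (11.2 + 0.8s)·8.7/(s(s+1.7)). The closed-loop characteristic equation is s² + (1.7 + 8.7·0.8)s + 8.7·11.2 = 0.
That is s² + 8.66s + 97.44 = 0, so ω_n = 9.871 rad/s and ζ = 8.66/(2·9.871) = 0.4387.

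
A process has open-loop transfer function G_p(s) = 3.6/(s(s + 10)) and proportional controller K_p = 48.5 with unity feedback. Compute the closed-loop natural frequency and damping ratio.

1 + K_p·G_p(s) = 0 gives s² + 10s + 174.6 = 0.
Matching s² + 2ζω_n s + ω_n²: ω_n = √174.6 = 13.21 rad/s and 2ζω_n = 10, so ζ = 10/(2·13.21) = 0.378.

ω_n = 13.2 rad/s, ζ = 0.378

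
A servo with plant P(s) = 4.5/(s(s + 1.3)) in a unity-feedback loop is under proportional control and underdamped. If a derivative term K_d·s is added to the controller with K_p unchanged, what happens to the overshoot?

decrease

With PD the characteristic equation becomes s² + (a + K·K_d)s + K·K_p = 0; the damping term grows, ζ rises, overshoot falls.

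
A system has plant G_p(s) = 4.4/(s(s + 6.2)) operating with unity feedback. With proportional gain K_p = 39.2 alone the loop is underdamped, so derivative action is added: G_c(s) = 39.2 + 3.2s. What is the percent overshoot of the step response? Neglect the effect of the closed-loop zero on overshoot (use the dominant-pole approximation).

Forward path: (39.2 + 3.2s)·4.4/(s(s+6.2)). The closed-loop characteristic equation is s² + (6.2 + 4.4·3.2)s + 4.4·39.2 = 0.
That is s² + 20.28s + 172.5 = 0, so ω_n = 13.13 rad/s and ζ = 20.28/(2·13.13) = 0.7721.
%OS = 100·exp(−πζ/√(1−ζ²)) = 2.2%.

2.2%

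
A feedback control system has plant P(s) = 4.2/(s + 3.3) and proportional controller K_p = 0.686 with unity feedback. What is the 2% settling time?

T_s ≈ 0.647 s

Closed-loop transfer function: T(s) = K_p·P(s)/(1 + K_p·P(s)) = 2.881/(s + 3.3 + 2.881) = 2.881/(s + 6.181).
Time constant τ = 1/6.181 = 0.1618 s, so the 2% settling time is about 4τ = 0.647 s.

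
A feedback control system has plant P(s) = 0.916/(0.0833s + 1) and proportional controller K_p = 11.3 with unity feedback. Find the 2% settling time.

T_s ≈ 0.0294 s

Closed loop: T(s) = K_p·P/(1+K_p·P) = 10.35/(0.0833s + 1 + 10.35), with pole at s = −(1 + 10.35)/0.0833 = −136.3.
τ = 1/136.3 = 0.007339 s, so 2% settling time ≈ 4τ = 0.0294 s.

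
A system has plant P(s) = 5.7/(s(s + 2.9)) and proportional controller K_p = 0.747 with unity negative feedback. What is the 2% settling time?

Closed-loop characteristic equation: s² + 2.9s + 4.258 = 0, so ω_n = 2.063 rad/s and ζ = 2.9/(2·2.063) = 0.7027.
2% settling time T_s ≈ 4/(ζω_n) = 4/1.45 = 2.76 s.

T_s ≈ 2.76 s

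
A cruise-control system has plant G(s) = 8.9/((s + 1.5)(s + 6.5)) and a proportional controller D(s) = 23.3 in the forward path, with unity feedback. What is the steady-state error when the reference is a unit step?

The loop is type 0. Static position error constant K_pos = D(0)·G(0) = 23.3·0.9128 = 21.27.
Steady-state error to a unit step: e_ss = 1/(1+K_pos) = 1/22.27 = 0.0449.

0.0449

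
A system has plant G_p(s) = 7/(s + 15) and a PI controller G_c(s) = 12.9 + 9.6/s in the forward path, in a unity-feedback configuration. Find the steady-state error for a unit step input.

0

The open loop G_c(s)G_p(s) has a pole at the origin (type 1), so the static position error constant is infinite and e_ss = 1/(1+∞) = 0.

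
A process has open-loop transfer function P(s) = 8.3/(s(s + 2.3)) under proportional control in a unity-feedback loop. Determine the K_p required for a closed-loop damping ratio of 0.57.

K_p = 0.49

Closed-loop characteristic equation: s² + 2.3s + K_p·8.3 = 0.
So ω_n = √(8.3K_p) and 2ζω_n = 2.3, giving ζ = 2.3/(2√(8.3K_p)).
Setting ζ = 0.57: √(8.3K_p) = 2.3/(2·0.57) = 2.018, so K_p = 4.07/8.3 = 0.49.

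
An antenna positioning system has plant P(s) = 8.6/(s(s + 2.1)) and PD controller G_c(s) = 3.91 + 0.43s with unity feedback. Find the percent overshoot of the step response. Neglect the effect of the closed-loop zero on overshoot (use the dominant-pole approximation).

16.3%

Forward path: (3.91 + 0.43s)·8.6/(s(s+2.1)). The closed-loop characteristic equation is s² + (2.1 + 8.6·0.43)s + 8.6·3.91 = 0.
That is s² + 5.798s + 33.63 = 0, so ω_n = 5.799 rad/s and ζ = 5.798/(2·5.799) = 0.4999.
%OS = 100·exp(−πζ/√(1−ζ²)) = 16.3%.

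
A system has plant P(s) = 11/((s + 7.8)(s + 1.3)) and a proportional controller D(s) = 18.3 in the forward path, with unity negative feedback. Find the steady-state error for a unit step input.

0.048

The loop is type 0. Static position error constant K_pos = D(0)·P(0) = 18.3·1.085 = 19.85.
Steady-state error to a unit step: e_ss = 1/(1+K_pos) = 1/20.85 = 0.048.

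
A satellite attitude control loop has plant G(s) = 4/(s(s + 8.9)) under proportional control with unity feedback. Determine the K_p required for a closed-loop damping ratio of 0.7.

Closed-loop characteristic equation: s² + 8.9s + K_p·4 = 0.
So ω_n = √(4K_p) and 2ζω_n = 8.9, giving ζ = 8.9/(2√(4K_p)).
Setting ζ = 0.7: √(4K_p) = 8.9/(2·0.7) = 6.357, so K_p = 40.41/4 = 10.1.

K_p = 10.1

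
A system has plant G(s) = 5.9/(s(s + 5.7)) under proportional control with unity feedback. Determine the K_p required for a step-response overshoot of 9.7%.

From %OS = 100·exp(−πζ/√(1−ζ²)) = 9.7%, ζ = −ln(0.097)/√(π²+ln²(0.097)) = 0.5962.
Characteristic equation s² + 5.7s + 5.9K_p = 0 gives ζ = 5.7/(2√(5.9K_p)).
Setting ζ = 0.5962: √(5.9K_p) = 5.7/(2·0.5962) = 4.78, so K_p = 22.85/5.9 = 3.87.

K_p = 3.87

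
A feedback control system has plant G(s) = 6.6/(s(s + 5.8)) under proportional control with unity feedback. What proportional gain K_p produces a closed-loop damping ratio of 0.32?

K_p = 12.4

Closed-loop characteristic equation: s² + 5.8s + K_p·6.6 = 0.
So ω_n = √(6.6K_p) and 2ζω_n = 5.8, giving ζ = 5.8/(2√(6.6K_p)).
Setting ζ = 0.32: √(6.6K_p) = 5.8/(2·0.32) = 9.062, so K_p = 82.13/6.6 = 12.4.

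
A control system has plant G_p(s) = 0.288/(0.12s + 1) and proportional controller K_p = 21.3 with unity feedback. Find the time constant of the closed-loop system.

Closed loop: T(s) = K_p·G_p/(1+K_p·G_p) = 6.134/(0.12s + 1 + 6.134), with pole at s = −(1 + 6.134)/0.12 = −59.45.
Closed-loop time constant τ = 1/59.45 = 0.0168 s.

τ = 0.0168 s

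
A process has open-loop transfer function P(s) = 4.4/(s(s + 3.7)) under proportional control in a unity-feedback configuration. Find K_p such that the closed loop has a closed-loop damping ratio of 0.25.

K_p = 12.4

Closed-loop characteristic equation: s² + 3.7s + K_p·4.4 = 0.
So ω_n = √(4.4K_p) and 2ζω_n = 3.7, giving ζ = 3.7/(2√(4.4K_p)).
Setting ζ = 0.25: √(4.4K_p) = 3.7/(2·0.25) = 7.4, so K_p = 54.76/4.4 = 12.4.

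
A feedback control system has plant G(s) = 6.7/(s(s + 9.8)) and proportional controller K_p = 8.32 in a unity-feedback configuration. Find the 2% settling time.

Closed-loop characteristic equation: s² + 9.8s + 55.74 = 0, so ω_n = 7.466 rad/s and ζ = 9.8/(2·7.466) = 0.6563.
2% settling time T_s ≈ 4/(ζω_n) = 4/4.9 = 0.816 s.

T_s ≈ 0.816 s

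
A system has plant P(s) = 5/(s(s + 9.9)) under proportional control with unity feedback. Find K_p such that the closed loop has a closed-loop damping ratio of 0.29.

Closed-loop characteristic equation: s² + 9.9s + K_p·5 = 0.
So ω_n = √(5K_p) and 2ζω_n = 9.9, giving ζ = 9.9/(2√(5K_p)).
Setting ζ = 0.29: √(5K_p) = 9.9/(2·0.29) = 17.07, so K_p = 291.3/5 = 58.3.

K_p = 58.3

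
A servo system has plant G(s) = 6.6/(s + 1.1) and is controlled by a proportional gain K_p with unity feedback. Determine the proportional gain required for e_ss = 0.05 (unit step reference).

K_p = 3.17

For a type-0 loop with proportional control, e_ss = 1/(1 + K_p·G(0)).
G(0) = 6. Require 1/(1 + K_p·6) = 0.05, so 1 + 6·K_p = 20.
K_p = (20 − 1)/6 = 3.17.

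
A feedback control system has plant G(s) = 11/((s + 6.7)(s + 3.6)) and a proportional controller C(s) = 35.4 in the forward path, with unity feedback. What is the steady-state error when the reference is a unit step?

0.0583

The loop is type 0. Static position error constant K_pos = C(0)·G(0) = 35.4·0.4561 = 16.14.
Steady-state error to a unit step: e_ss = 1/(1+K_pos) = 1/17.14 = 0.0583.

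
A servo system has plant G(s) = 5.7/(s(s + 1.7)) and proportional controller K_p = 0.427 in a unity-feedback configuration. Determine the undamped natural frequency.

ω_n = 1.56 rad/s

1 + K_p·G(s) = 0 gives s² + 1.7s + 2.434 = 0.
So ω_n² = 2.434 ⇒ ω_n = 1.56 rad/s, and ζ = 1.7/(2ω_n) = 0.545.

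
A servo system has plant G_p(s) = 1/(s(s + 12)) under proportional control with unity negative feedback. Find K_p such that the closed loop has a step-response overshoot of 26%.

From %OS = 100·exp(−πζ/√(1−ζ²)) = 26%, ζ = −ln(0.26)/√(π²+ln²(0.26)) = 0.3941.
Characteristic equation s² + 12s + 1K_p = 0 gives ζ = 12/(2√(1K_p)).
Setting ζ = 0.3941: √(1K_p) = 12/(2·0.3941) = 15.23, so K_p = 231.8/1 = 232.

K_p = 232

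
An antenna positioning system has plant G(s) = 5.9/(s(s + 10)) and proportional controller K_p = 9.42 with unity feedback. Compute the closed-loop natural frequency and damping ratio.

ω_n = 7.46 rad/s, ζ = 0.671

1 + K_p·G(s) = 0 gives s² + 10s + 55.58 = 0.
Matching s² + 2ζω_n s + ω_n²: ω_n = √55.58 = 7.455 rad/s and 2ζω_n = 10, so ζ = 10/(2·7.455) = 0.671.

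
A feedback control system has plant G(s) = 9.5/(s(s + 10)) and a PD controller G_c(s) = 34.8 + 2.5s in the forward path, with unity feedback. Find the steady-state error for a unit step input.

The open loop G_c(s)G(s) has a pole at the origin (type 1), so the static position error constant is infinite and e_ss = 1/(1+∞) = 0.

0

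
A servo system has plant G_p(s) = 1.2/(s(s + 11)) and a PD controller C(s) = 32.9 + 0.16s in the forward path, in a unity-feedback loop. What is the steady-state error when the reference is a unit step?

0

The open loop C(s)G_p(s) has a pole at the origin (type 1), so the static position error constant is infinite and e_ss = 1/(1+∞) = 0.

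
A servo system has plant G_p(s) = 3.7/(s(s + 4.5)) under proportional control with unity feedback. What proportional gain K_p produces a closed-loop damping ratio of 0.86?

K_p = 1.85

Closed-loop characteristic equation: s² + 4.5s + K_p·3.7 = 0.
So ω_n = √(3.7K_p) and 2ζω_n = 4.5, giving ζ = 4.5/(2√(3.7K_p)).
Setting ζ = 0.86: √(3.7K_p) = 4.5/(2·0.86) = 2.616, so K_p = 6.845/3.7 = 1.85.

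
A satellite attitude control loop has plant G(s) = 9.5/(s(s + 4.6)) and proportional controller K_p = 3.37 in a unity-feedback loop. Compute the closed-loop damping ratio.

ζ = 0.406

The closed-loop denominator is s(s+4.6) + 3.37·9.5 = s² + 4.6s + 32.02.
Matching s² + 2ζω_n s + ω_n²: ω_n = √32.02 = 5.658 rad/s and 2ζω_n = 4.6, so ζ = 4.6/(2·5.658) = 0.406.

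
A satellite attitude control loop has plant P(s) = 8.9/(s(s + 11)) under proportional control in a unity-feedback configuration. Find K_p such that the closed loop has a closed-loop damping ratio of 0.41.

Closed-loop characteristic equation: s² + 11s + K_p·8.9 = 0.
So ω_n = √(8.9K_p) and 2ζω_n = 11, giving ζ = 11/(2√(8.9K_p)).
Setting ζ = 0.41: √(8.9K_p) = 11/(2·0.41) = 13.41, so K_p = 180/8.9 = 20.2.

K_p = 20.2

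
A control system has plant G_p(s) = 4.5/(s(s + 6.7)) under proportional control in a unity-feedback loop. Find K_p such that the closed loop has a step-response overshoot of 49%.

K_p = 50.9

From %OS = 100·exp(−πζ/√(1−ζ²)) = 49%, ζ = −ln(0.49)/√(π²+ln²(0.49)) = 0.2214.
Characteristic equation s² + 6.7s + 4.5K_p = 0 gives ζ = 6.7/(2√(4.5K_p)).
Setting ζ = 0.2214: √(4.5K_p) = 6.7/(2·0.2214) = 15.13, so K_p = 228.9/4.5 = 50.9.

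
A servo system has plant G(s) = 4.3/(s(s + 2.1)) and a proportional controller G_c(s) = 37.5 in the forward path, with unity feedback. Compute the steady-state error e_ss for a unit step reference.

0

The open loop G_c(s)G(s) has a pole at the origin (type 1), so the static position error constant is infinite and e_ss = 1/(1+∞) = 0.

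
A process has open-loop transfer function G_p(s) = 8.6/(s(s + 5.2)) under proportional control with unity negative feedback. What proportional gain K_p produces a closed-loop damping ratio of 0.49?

Closed-loop characteristic equation: s² + 5.2s + K_p·8.6 = 0.
So ω_n = √(8.6K_p) and 2ζω_n = 5.2, giving ζ = 5.2/(2√(8.6K_p)).
Setting ζ = 0.49: √(8.6K_p) = 5.2/(2·0.49) = 5.306, so K_p = 28.15/8.6 = 3.27.

K_p = 3.27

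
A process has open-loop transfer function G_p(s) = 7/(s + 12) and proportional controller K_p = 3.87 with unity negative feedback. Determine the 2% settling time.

T_s ≈ 0.102 s

Closed-loop transfer function: T(s) = K_p·G_p(s)/(1 + K_p·G_p(s)) = 27.09/(s + 12 + 27.09) = 27.09/(s + 39.09).
Time constant τ = 1/39.09 = 0.02558 s, so the 2% settling time is about 4τ = 0.102 s.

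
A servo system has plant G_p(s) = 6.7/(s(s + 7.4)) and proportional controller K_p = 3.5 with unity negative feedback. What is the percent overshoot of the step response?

2.42%

Closed-loop characteristic equation: s² + 7.4s + 23.45 = 0, so ω_n = 4.843 rad/s and ζ = 7.4/(2·4.843) = 0.7641.
%OS = 100·exp(−πζ/√(1−ζ²)) = 100·exp(−π·0.7641/√0.4162) = 2.42%.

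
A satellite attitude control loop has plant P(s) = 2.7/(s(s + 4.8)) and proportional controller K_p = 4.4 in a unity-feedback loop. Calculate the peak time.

The closed-loop denominator s² + 4.8s + 11.88 gives ω_n = √11.88 = 3.447 and ζ = 4.8/(2ω_n) = 0.6963.
Damped frequency ω_d = ω_n√(1−ζ²) = 2.474 rad/s, so peak time T_p = π/ω_d = 1.27 s.

T_p = 1.27 s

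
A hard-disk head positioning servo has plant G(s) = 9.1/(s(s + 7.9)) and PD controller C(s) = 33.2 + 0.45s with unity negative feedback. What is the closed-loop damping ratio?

ζ = 0.345

Forward path: (33.2 + 0.45s)·9.1/(s(s+7.9)). The closed-loop characteristic equation is s² + (7.9 + 9.1·0.45)s + 9.1·33.2 = 0.
That is s² + 12s + 302.1 = 0, so ω_n = 17.38 rad/s and ζ = 12/(2·17.38) = 0.345.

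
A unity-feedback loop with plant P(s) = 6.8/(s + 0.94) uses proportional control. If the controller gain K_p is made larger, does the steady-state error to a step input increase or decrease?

decrease

e_ss = 1/(1 + K_p·P(0)); a larger K_p raises the denominator, so e_ss decreases.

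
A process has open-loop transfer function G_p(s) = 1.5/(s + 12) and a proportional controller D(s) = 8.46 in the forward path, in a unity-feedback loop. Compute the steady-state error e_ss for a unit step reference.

0.486

The loop is type 0. Static position error constant K_pos = D(0)·G_p(0) = 8.46·0.125 = 1.058.
Steady-state error to a unit step: e_ss = 1/(1+K_pos) = 1/2.058 = 0.486.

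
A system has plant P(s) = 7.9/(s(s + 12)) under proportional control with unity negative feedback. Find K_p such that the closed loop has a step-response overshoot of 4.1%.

From %OS = 100·exp(−πζ/√(1−ζ²)) = 4.1%, ζ = −ln(0.041)/√(π²+ln²(0.041)) = 0.713.
Characteristic equation s² + 12s + 7.9K_p = 0 gives ζ = 12/(2√(7.9K_p)).
Setting ζ = 0.713: √(7.9K_p) = 12/(2·0.713) = 8.416, so K_p = 70.82/7.9 = 8.97.

K_p = 8.97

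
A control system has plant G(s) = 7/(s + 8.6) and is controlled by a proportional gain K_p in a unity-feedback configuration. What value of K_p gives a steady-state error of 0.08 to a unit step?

K_p = 14.1

Steady-state error for a unit step on this type-0 loop is 1/(1 + K_p·G(0)).
G(0) = 0.814. Require 1/(1 + K_p·0.814) = 0.08, so 1 + 0.814·K_p = 12.5.
K_p = (12.5 − 1)/0.814 = 14.1.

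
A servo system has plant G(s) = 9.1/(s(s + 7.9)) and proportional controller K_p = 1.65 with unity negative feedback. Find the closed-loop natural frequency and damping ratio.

ω_n = 3.87 rad/s, ζ = 1.02

1 + K_p·G(s) = 0 gives s² + 7.9s + 15.01 = 0.
Matching s² + 2ζω_n s + ω_n²: ω_n = √15.01 = 3.875 rad/s and 2ζω_n = 7.9, so ζ = 7.9/(2·3.875) = 1.02.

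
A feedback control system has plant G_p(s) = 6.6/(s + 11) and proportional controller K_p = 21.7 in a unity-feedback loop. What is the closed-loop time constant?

τ = 0.00648 s

Closed-loop transfer function: T(s) = K_p·G_p(s)/(1 + K_p·G_p(s)) = 143.2/(s + 11 + 143.2) = 143.2/(s + 154.2).
Time constant τ = 1/154.2 = 0.00648 s.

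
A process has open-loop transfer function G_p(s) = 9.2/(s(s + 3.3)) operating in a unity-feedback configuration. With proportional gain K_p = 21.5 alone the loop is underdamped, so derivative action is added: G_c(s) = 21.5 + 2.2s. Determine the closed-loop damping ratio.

Forward path: (21.5 + 2.2s)·9.2/(s(s+3.3)). The closed-loop characteristic equation is s² + (3.3 + 9.2·2.2)s + 9.2·21.5 = 0.
That is s² + 23.54s + 197.8 = 0, so ω_n = 14.06 rad/s and ζ = 23.54/(2·14.06) = 0.8369.

ζ = 0.837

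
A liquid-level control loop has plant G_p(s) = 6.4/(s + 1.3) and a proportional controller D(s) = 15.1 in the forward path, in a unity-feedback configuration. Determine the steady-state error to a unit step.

The loop is type 0. Static position error constant K_pos = D(0)·G_p(0) = 15.1·4.923 = 74.34.
Steady-state error to a unit step: e_ss = 1/(1+K_pos) = 1/75.34 = 0.0133.

0.0133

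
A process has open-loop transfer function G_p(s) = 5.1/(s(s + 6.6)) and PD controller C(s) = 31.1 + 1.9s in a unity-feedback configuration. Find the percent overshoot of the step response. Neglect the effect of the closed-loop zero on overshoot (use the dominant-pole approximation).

Forward path: (31.1 + 1.9s)·5.1/(s(s+6.6)). The closed-loop characteristic equation is s² + (6.6 + 5.1·1.9)s + 5.1·31.1 = 0.
That is s² + 16.29s + 158.6 = 0, so ω_n = 12.59 rad/s and ζ = 16.29/(2·12.59) = 0.6467.
%OS = 100·exp(−πζ/√(1−ζ²)) = 6.97%.

6.97%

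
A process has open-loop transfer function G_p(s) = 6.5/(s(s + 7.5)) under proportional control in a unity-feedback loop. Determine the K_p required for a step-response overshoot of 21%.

K_p = 10.9

From %OS = 100·exp(−πζ/√(1−ζ²)) = 21%, ζ = −ln(0.21)/√(π²+ln²(0.21)) = 0.4449.
Characteristic equation s² + 7.5s + 6.5K_p = 0 gives ζ = 7.5/(2√(6.5K_p)).
Setting ζ = 0.4449: √(6.5K_p) = 7.5/(2·0.4449) = 8.429, so K_p = 71.05/6.5 = 10.9.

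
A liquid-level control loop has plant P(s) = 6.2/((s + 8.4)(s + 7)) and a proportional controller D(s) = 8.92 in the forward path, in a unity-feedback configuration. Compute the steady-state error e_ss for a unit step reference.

0.515

The loop is type 0. Static position error constant K_pos = D(0)·P(0) = 8.92·0.1054 = 0.9405.
Steady-state error to a unit step: e_ss = 1/(1+K_pos) = 1/1.941 = 0.515.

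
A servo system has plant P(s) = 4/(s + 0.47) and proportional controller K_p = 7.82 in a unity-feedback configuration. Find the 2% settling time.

T_s ≈ 0.126 s

Closed-loop transfer function: T(s) = K_p·P(s)/(1 + K_p·P(s)) = 31.28/(s + 0.47 + 31.28) = 31.28/(s + 31.75).
Time constant τ = 1/31.75 = 0.0315 s, so the 2% settling time is about 4τ = 0.126 s.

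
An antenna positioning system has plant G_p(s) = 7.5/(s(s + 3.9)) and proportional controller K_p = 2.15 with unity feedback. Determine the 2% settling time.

From 1 + K_pG_p(s) = 0: s² + 3.9s + 16.12 = 0 ⇒ ω_n = 4.016, ζ = 0.4856.
2% settling time T_s ≈ 4/(ζω_n) = 4/1.95 = 2.05 s.

T_s ≈ 2.05 s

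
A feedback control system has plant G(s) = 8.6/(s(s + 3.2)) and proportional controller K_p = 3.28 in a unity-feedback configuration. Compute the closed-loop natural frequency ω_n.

ω_n = 5.31 rad/s

With unity feedback the closed-loop characteristic equation is s² + 3.2s + 3.28·8.6 = s² + 3.2s + 28.21 = 0.
So ω_n² = 28.21 ⇒ ω_n = 5.311 rad/s, and ζ = 3.2/(2ω_n) = 0.301.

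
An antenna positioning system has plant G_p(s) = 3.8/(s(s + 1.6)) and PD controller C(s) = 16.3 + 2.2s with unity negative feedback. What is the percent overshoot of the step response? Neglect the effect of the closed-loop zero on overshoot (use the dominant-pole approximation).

Forward path: (16.3 + 2.2s)·3.8/(s(s+1.6)). The closed-loop characteristic equation is s² + (1.6 + 3.8·2.2)s + 3.8·16.3 = 0.
That is s² + 9.96s + 61.94 = 0, so ω_n = 7.87 rad/s and ζ = 9.96/(2·7.87) = 0.6328.
%OS = 100·exp(−πζ/√(1−ζ²)) = 7.67%.

7.67%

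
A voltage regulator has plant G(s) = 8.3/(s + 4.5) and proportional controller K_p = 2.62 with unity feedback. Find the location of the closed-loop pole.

s = -26.25

Closed-loop transfer function: T(s) = K_p·G(s)/(1 + K_p·G(s)) = 21.75/(s + 4.5 + 21.75) = 21.75/(s + 26.25).
The closed-loop pole is at s = −26.25.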